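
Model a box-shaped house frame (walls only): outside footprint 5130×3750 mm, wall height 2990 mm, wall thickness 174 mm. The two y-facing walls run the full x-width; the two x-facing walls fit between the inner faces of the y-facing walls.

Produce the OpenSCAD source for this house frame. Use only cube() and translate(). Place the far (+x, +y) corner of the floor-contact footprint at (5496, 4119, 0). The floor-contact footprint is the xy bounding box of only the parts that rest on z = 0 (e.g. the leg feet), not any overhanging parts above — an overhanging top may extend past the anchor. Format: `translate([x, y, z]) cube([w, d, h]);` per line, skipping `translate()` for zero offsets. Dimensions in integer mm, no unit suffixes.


translate([366, 369, 0]) cube([5130, 174, 2990]);
translate([366, 3945, 0]) cube([5130, 174, 2990]);
translate([366, 543, 0]) cube([174, 3402, 2990]);
translate([5322, 543, 0]) cube([174, 3402, 2990]);


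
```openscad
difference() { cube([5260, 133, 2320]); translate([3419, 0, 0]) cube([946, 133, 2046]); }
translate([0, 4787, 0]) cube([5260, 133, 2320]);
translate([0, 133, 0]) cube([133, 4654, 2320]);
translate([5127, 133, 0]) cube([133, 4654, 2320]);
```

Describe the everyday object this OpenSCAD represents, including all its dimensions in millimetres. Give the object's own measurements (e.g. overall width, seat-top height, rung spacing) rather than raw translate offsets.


A single room: four walls, each 2320 mm tall and 133 mm thick, enclosing an outside footprint 5260×4920 mm (x × y), no floor or roof. The front and back walls (−y and +y sides) run the full x-width; the side walls fit between their inner faces. A door opening 946 mm wide and 2046 mm tall is cut through the front wall from the floor up, its −x edge 3419 mm from the wall's −x end.


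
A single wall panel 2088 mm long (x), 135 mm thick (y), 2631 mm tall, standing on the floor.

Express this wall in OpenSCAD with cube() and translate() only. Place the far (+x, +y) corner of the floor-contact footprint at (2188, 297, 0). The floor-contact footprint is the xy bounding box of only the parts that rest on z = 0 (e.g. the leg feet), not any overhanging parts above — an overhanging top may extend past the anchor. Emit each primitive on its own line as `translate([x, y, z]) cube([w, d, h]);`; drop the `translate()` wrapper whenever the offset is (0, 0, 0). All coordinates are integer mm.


translate([100, 162, 0]) cube([2088, 135, 2631]);


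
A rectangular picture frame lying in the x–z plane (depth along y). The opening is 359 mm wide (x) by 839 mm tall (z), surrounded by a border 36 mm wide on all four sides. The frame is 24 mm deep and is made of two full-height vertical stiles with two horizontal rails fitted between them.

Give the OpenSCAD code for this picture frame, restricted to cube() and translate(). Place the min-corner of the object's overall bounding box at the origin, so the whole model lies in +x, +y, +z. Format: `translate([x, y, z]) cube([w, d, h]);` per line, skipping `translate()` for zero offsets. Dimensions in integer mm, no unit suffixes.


cube([36, 24, 911]);
translate([395, 0, 0]) cube([36, 24, 911]);
translate([36, 0, 0]) cube([359, 24, 36]);
translate([36, 0, 875]) cube([359, 24, 36]);


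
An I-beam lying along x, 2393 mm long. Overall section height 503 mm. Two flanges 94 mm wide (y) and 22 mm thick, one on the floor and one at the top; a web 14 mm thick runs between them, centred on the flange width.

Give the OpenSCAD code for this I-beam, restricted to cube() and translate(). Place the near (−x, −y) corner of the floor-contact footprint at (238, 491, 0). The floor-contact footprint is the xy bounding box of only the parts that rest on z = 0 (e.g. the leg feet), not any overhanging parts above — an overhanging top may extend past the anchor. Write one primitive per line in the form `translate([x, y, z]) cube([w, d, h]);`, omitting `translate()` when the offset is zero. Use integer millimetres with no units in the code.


translate([238, 491, 0]) cube([2393, 94, 22]);
translate([238, 531, 22]) cube([2393, 14, 459]);
translate([238, 491, 481]) cube([2393, 94, 22]);


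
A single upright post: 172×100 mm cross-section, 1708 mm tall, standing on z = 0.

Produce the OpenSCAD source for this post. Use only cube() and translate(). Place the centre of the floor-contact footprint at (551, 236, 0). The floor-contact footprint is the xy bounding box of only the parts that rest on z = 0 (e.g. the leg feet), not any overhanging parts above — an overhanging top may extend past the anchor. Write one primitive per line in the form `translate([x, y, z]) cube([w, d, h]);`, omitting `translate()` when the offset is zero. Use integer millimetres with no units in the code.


translate([465, 186, 0]) cube([172, 100, 1708]);


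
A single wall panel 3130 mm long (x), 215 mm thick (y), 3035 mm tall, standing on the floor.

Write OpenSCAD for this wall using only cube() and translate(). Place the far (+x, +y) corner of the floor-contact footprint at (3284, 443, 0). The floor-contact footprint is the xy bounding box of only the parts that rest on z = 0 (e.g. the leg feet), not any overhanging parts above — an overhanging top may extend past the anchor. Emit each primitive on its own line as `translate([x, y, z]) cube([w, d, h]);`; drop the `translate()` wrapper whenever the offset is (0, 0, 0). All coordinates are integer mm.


translate([154, 228, 0]) cube([3130, 215, 3035]);


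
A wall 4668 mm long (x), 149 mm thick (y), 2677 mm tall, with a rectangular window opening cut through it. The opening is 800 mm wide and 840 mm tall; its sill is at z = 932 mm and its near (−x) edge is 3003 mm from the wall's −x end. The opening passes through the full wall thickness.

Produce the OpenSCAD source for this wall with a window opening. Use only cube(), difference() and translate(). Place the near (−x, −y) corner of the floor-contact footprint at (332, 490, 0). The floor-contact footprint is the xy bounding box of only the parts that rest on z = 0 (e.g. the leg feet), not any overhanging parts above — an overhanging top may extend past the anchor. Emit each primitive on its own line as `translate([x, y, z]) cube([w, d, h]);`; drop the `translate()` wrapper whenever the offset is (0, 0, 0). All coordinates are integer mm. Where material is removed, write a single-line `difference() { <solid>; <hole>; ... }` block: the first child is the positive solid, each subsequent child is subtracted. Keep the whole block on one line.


difference() { translate([332, 490, 0]) cube([4668, 149, 2677]); translate([3335, 490, 932]) cube([800, 149, 840]); }


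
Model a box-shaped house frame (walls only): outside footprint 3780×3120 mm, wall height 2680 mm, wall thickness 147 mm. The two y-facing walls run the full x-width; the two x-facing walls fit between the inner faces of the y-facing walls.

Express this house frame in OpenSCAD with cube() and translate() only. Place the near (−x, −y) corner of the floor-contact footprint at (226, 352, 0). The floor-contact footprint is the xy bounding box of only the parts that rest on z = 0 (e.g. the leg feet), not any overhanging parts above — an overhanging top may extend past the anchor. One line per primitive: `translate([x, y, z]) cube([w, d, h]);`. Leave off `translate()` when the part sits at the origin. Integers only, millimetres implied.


translate([226, 352, 0]) cube([3780, 147, 2680]);
translate([226, 3325, 0]) cube([3780, 147, 2680]);
translate([226, 499, 0]) cube([147, 2826, 2680]);
translate([3859, 499, 0]) cube([147, 2826, 2680]);


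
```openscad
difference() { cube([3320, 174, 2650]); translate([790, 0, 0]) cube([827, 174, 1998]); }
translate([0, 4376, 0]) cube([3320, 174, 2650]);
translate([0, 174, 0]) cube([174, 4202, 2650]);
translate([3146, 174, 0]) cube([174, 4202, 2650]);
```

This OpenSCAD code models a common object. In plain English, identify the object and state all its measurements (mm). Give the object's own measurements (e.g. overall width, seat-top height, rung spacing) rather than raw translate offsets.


A single room: four walls, each 2650 mm tall and 174 mm thick, enclosing an outside footprint 3320×4550 mm (x × y), no floor or roof. The front and back walls (−y and +y sides) run the full x-width; the side walls fit between their inner faces. A door opening 827 mm wide and 1998 mm tall is cut through the front wall from the floor up, its −x edge 790 mm from the wall's −x end.


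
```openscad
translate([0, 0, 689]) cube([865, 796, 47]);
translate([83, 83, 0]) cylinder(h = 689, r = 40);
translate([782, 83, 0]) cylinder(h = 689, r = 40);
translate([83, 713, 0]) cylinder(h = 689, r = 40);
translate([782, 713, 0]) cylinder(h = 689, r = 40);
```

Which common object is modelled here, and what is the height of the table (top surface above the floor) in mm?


A table. The table height is 736 mm.

A 865×796×47 slab sits at z = 689 on four Ø80 mm round legs — a table. The top surface is at 689 + 47 = 736 mm.


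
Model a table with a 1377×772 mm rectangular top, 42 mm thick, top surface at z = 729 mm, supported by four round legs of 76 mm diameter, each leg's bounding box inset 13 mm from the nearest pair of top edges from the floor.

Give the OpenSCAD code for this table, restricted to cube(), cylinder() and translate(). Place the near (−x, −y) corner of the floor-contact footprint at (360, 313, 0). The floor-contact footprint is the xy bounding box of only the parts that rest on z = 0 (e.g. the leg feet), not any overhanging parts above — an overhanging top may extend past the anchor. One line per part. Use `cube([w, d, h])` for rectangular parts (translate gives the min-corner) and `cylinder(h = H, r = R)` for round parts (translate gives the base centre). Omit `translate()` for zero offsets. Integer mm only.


// leg_h = 729 - 42 = 687
translate([347, 300, 687]) cube([1377, 772, 42]);
translate([398, 351, 0]) cylinder(h = 687, r = 38);
translate([1673, 351, 0]) cylinder(h = 687, r = 38);
translate([398, 1021, 0]) cylinder(h = 687, r = 38);
translate([1673, 1021, 0]) cylinder(h = 687, r = 38);


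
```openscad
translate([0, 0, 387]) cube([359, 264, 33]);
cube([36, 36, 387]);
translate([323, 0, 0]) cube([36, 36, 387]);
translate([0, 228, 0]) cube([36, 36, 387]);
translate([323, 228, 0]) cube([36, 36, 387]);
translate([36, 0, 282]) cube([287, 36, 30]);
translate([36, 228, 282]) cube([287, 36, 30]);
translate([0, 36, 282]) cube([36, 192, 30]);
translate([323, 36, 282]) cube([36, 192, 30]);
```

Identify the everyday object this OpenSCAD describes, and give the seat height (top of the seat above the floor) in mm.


A stool. The seat height is 420 mm.

A 359×264×33 slab at z = 387 on four corner posts — a stool. The seat top is 387 + 33 = 420 mm.


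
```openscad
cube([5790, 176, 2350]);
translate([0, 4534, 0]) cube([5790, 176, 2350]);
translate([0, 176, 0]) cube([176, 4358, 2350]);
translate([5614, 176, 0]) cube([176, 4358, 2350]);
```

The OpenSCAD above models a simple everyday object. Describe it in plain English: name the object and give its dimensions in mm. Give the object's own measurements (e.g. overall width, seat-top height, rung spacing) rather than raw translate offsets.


The wall frame of a small rectangular building: four walls, each 2350 mm tall and 176 mm thick, enclosing a footprint 5790 mm (x) by 4710 mm (y) outside-to-outside, with no floor or roof. The front and back walls (the −y and +y sides) span the full width; the two side walls fit between them.


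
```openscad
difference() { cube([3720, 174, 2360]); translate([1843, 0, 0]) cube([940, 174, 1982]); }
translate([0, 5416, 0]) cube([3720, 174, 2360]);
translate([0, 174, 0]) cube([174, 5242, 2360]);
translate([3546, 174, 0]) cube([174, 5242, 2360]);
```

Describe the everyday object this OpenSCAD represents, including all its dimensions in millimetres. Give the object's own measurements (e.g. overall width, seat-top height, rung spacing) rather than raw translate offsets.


A single room: four walls, each 2360 mm tall and 174 mm thick, enclosing an outside footprint 3720×5590 mm (x × y), no floor or roof. The front and back walls (−y and +y sides) run the full x-width; the side walls fit between their inner faces. A door opening 940 mm wide and 1982 mm tall is cut through the front wall from the floor up, its −x edge 1843 mm from the wall's −x end.


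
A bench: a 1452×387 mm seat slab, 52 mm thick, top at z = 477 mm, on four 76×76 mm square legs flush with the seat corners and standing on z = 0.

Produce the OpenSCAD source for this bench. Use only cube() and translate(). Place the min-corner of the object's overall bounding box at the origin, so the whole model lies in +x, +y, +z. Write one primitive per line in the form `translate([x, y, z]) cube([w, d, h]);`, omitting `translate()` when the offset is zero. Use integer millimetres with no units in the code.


// leg_h = 477 − 52 = 425
translate([0, 0, 425]) cube([1452, 387, 52]);
cube([76, 76, 425]);
translate([0, 311, 0]) cube([76, 76, 425]);
translate([1376, 0, 0]) cube([76, 76, 425]);
translate([1376, 311, 0]) cube([76, 76, 425]);


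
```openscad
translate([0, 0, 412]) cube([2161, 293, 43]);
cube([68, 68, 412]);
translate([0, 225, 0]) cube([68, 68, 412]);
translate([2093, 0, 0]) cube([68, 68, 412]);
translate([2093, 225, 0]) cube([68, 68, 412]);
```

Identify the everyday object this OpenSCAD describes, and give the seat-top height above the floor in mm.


A bench. The seat-top height is 455 mm.

A long slab on four corner posts — a bench. The slab sits at z = 412 with thickness 43, so the top is 412 + 43 = 455 mm.


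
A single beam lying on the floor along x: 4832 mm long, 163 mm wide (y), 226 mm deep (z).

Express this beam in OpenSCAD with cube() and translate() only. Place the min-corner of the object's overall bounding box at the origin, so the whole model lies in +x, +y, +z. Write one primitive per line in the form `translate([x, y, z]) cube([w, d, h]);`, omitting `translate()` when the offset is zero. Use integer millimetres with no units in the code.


cube([4832, 163, 226]);


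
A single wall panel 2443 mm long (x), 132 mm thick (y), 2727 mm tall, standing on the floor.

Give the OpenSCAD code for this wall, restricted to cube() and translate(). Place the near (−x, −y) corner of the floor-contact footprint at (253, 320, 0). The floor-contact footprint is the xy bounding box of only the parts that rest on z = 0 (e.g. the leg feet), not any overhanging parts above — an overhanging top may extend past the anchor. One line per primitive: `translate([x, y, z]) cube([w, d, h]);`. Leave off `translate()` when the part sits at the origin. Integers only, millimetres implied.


translate([253, 320, 0]) cube([2443, 132, 2727]);


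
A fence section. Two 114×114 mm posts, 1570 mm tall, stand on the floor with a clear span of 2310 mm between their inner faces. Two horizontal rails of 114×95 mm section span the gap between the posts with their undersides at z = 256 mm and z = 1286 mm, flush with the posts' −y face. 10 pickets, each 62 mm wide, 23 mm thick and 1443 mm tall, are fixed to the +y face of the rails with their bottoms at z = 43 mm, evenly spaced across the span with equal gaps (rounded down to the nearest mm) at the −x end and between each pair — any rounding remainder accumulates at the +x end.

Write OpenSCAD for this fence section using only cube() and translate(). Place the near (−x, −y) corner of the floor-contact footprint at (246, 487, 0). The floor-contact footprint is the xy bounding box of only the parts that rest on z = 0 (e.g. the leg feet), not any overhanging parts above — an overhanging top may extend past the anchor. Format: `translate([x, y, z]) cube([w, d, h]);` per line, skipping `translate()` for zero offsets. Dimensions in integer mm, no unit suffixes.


translate([246, 487, 0]) cube([114, 114, 1570]);
translate([2670, 487, 0]) cube([114, 114, 1570]);
translate([360, 487, 256]) cube([2310, 114, 95]);
translate([360, 487, 1286]) cube([2310, 114, 95]);
translate([513, 601, 43]) cube([62, 23, 1443]);
translate([728, 601, 43]) cube([62, 23, 1443]);
translate([943, 601, 43]) cube([62, 23, 1443]);
translate([1158, 601, 43]) cube([62, 23, 1443]);
translate([1373, 601, 43]) cube([62, 23, 1443]);
translate([1588, 601, 43]) cube([62, 23, 1443]);
translate([1803, 601, 43]) cube([62, 23, 1443]);
translate([2018, 601, 43]) cube([62, 23, 1443]);
translate([2233, 601, 43]) cube([62, 23, 1443]);
translate([2448, 601, 43]) cube([62, 23, 1443]);


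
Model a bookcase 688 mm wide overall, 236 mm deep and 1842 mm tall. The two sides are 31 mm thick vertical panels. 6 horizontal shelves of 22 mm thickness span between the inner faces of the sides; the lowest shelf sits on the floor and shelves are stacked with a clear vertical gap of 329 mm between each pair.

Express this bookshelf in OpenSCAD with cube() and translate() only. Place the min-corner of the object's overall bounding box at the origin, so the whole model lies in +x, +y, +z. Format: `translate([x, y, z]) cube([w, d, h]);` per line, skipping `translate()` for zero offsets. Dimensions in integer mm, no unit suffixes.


cube([31, 236, 1842]);
translate([657, 0, 0]) cube([31, 236, 1842]);
translate([31, 0, 0]) cube([626, 236, 22]);
translate([31, 0, 351]) cube([626, 236, 22]);
translate([31, 0, 702]) cube([626, 236, 22]);
translate([31, 0, 1053]) cube([626, 236, 22]);
translate([31, 0, 1404]) cube([626, 236, 22]);
translate([31, 0, 1755]) cube([626, 236, 22]);


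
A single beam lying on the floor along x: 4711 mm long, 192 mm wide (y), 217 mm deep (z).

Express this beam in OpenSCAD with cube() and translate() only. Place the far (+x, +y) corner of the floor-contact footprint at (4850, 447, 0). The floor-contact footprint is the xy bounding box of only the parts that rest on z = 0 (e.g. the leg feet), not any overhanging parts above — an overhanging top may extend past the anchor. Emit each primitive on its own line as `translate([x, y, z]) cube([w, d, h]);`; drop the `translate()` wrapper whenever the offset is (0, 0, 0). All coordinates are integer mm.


translate([139, 255, 0]) cube([4711, 192, 217]);


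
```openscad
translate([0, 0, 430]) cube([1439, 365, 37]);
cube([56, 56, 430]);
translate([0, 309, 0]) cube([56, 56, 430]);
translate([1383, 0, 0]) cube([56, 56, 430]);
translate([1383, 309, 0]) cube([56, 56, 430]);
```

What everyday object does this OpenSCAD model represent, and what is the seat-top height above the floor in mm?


A bench. The seat-top height is 467 mm.

A long slab on four corner posts — a bench. The slab sits at z = 430 with thickness 37, so the top is 430 + 37 = 467 mm.


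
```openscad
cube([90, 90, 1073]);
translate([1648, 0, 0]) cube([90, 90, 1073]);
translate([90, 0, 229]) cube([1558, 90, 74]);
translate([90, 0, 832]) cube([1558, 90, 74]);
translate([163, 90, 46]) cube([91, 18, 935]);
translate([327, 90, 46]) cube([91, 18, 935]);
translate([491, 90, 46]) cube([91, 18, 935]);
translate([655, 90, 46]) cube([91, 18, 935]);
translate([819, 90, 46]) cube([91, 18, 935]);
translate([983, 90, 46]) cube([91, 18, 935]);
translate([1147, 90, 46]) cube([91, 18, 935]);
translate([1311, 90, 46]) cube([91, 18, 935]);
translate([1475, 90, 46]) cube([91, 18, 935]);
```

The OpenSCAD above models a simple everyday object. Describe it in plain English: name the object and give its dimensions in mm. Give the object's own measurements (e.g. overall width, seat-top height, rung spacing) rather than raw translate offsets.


A fence section. Two 90×90 mm posts, 1073 mm tall, stand on the floor with a clear span of 1558 mm between their inner faces. Two horizontal rails of 90×74 mm section span the gap between the posts with their undersides at z = 229 mm and z = 832 mm, flush with the posts' −y face. 9 pickets, each 91 mm wide, 18 mm thick and 935 mm tall, are fixed to the +y face of the rails with their bottoms at z = 46 mm, spaced across the span with a 73 mm gap after the −x post and between neighbouring pickets, with 82 mm left before the +x post.


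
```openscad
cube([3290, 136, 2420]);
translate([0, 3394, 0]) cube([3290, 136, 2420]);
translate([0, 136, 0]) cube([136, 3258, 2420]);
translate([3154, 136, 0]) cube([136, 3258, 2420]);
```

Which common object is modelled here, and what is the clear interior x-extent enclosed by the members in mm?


A house (or room) frame. The interior width is 3018 mm.

Four 2420 mm walls enclosing a rectangle with no floor or roof — a room or house frame. Outside width is 3290 mm and wall thickness is 136 mm, so the interior width is 3290 − 2 × 136 = 3018 mm.


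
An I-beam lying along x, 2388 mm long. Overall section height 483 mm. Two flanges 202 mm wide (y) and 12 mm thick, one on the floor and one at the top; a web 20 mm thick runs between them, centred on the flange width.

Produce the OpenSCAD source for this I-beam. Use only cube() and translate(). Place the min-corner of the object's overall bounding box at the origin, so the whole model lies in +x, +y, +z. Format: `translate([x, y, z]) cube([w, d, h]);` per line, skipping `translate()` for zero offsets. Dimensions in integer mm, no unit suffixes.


cube([2388, 202, 12]);
translate([0, 91, 12]) cube([2388, 20, 459]);
translate([0, 0, 471]) cube([2388, 202, 12]);


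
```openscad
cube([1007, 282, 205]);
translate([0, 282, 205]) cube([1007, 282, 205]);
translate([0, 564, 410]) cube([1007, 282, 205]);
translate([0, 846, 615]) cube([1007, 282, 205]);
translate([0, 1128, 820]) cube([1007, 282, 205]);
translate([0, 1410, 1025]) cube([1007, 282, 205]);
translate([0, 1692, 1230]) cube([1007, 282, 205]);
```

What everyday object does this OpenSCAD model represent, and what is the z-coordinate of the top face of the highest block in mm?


A staircase. The total rise is 1435 mm.

7 identical blocks, each offset up and back from the previous — a staircase. Each step is 205 mm tall and there are 7 of them, so the total rise is 7 × 205 = 1435 mm.


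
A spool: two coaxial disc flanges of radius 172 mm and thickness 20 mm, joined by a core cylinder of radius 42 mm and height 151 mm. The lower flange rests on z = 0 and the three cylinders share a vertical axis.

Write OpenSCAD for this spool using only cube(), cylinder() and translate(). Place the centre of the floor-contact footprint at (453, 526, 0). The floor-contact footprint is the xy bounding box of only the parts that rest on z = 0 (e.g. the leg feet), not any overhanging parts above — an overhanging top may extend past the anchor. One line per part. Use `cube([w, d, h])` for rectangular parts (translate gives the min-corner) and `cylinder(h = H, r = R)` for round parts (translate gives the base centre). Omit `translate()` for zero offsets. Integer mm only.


translate([453, 526, 0]) cylinder(h = 20, r = 172);
translate([453, 526, 20]) cylinder(h = 151, r = 42);
translate([453, 526, 171]) cylinder(h = 20, r = 172);


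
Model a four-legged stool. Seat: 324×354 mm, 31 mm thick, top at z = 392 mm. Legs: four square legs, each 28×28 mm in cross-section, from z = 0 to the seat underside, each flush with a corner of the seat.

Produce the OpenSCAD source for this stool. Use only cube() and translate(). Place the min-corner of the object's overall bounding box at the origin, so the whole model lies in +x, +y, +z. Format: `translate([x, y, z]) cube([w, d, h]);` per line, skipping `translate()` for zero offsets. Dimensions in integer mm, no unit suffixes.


translate([0, 0, 361]) cube([324, 354, 31]);
cube([28, 28, 361]);
translate([296, 0, 0]) cube([28, 28, 361]);
translate([0, 326, 0]) cube([28, 28, 361]);
translate([296, 326, 0]) cube([28, 28, 361]);


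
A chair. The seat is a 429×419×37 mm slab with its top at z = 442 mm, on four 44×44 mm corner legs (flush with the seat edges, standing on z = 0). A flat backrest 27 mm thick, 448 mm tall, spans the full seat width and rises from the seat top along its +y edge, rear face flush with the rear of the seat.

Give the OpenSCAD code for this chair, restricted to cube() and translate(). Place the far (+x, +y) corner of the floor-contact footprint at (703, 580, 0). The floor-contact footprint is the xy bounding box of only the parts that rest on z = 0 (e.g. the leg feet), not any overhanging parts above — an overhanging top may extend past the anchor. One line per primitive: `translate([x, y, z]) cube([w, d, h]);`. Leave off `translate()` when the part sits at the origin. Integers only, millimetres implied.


translate([274, 161, 405]) cube([429, 419, 37]);
translate([274, 161, 0]) cube([44, 44, 405]);
translate([659, 161, 0]) cube([44, 44, 405]);
translate([274, 536, 0]) cube([44, 44, 405]);
translate([659, 536, 0]) cube([44, 44, 405]);
translate([274, 553, 442]) cube([429, 27, 448]);


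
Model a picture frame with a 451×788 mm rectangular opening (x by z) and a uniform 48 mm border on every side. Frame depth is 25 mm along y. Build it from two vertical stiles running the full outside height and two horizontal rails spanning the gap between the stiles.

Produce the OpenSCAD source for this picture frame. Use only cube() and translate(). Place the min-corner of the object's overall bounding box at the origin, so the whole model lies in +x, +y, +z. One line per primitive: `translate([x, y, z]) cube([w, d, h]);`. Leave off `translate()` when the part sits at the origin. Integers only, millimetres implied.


cube([48, 25, 884]);
translate([499, 0, 0]) cube([48, 25, 884]);
translate([48, 0, 0]) cube([451, 25, 48]);
translate([48, 0, 836]) cube([451, 25, 48]);


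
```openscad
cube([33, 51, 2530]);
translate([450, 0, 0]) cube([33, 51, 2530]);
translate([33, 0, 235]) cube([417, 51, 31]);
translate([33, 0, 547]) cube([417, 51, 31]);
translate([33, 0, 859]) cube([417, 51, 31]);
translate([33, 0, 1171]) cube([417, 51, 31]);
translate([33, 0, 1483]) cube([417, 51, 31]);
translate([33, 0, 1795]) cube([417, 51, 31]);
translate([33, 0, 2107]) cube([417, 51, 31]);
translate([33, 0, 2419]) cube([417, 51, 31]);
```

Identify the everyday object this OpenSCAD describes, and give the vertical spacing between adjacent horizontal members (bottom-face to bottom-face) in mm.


A ladder. The rung spacing is 312 mm.

Two tall 33×51 posts with 8 short bars between them — a ladder. Adjacent rungs sit at z = 235 and z = 547, so the spacing is 547 − 235 = 312 mm.


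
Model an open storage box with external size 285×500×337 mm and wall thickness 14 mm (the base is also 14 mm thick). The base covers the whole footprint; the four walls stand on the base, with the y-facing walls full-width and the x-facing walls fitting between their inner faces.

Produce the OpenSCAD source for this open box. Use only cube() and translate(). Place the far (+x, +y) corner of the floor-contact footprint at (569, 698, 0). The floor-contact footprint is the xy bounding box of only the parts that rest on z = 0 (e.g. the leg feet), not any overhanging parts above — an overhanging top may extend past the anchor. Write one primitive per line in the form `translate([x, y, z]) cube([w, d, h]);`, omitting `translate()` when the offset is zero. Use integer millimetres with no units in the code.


translate([284, 198, 0]) cube([285, 500, 14]);
translate([284, 198, 14]) cube([285, 14, 323]);
translate([284, 684, 14]) cube([285, 14, 323]);
translate([284, 212, 14]) cube([14, 472, 323]);
translate([555, 212, 14]) cube([14, 472, 323]);


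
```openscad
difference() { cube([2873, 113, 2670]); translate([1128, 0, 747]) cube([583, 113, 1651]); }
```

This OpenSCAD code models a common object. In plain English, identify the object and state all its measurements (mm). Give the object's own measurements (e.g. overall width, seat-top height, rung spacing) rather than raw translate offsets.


A wall 2873 mm long (x), 113 mm thick (y), 2670 mm tall, with a rectangular window opening cut through it. The opening is 583 mm wide and 1651 mm tall; its sill is at z = 747 mm and its near (−x) edge is 1128 mm from the wall's −x end. The opening passes through the full wall thickness.


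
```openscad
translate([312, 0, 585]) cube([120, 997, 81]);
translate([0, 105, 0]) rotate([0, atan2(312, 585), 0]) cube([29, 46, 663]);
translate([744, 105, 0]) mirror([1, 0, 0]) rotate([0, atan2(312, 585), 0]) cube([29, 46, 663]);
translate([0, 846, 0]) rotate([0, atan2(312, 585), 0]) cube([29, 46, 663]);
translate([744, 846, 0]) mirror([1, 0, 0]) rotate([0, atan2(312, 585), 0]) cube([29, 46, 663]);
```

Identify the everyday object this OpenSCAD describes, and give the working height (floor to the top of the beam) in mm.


A sawhorse. The overall height is 666 mm.

A beam across two mirrored pairs of raked legs — a sawhorse. The beam's underside is at z = 585 (matching the legs' vertical rise in atan2(312, 585)) and the beam is 81 mm tall, so its top is at 585 + 81 = 666 mm. The raked legs top out at the beam's underside, so that is the highest point.


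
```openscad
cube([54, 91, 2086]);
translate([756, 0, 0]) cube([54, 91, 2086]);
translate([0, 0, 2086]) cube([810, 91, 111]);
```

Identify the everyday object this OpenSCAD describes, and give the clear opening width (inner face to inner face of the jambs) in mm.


A door frame. The clear opening width is 702 mm.

Two 2086 mm tall posts with a header on top — a door frame. The left jamb is 54 mm wide at x = 0; the right jamb starts at x = 756. The clear opening is 756 − 54 = 702 mm.


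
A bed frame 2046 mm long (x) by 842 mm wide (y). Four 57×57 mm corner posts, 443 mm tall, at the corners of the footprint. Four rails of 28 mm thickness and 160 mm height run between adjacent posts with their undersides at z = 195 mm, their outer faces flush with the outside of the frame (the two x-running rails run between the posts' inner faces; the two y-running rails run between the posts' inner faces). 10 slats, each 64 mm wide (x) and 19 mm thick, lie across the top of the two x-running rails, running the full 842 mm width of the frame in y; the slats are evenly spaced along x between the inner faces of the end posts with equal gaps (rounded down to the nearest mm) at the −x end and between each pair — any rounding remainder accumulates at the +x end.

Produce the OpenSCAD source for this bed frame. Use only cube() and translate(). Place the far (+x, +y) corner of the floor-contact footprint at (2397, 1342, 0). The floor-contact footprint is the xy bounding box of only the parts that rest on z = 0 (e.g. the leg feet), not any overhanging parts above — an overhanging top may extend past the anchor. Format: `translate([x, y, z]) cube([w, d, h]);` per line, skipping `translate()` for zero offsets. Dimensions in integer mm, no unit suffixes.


// slat z = rail_z + rail_h = 195 + 160 = 355
// slat gap = ⌊(1932 − 10·64) / 11⌋ = 117
translate([351, 500, 0]) cube([57, 57, 443]);
translate([351, 1285, 0]) cube([57, 57, 443]);
translate([2340, 500, 0]) cube([57, 57, 443]);
translate([2340, 1285, 0]) cube([57, 57, 443]);
translate([408, 500, 195]) cube([1932, 28, 160]);
translate([408, 1314, 195]) cube([1932, 28, 160]);
translate([351, 557, 195]) cube([28, 728, 160]);
translate([2369, 557, 195]) cube([28, 728, 160]);
translate([525, 500, 355]) cube([64, 842, 19]);
translate([706, 500, 355]) cube([64, 842, 19]);
translate([887, 500, 355]) cube([64, 842, 19]);
translate([1068, 500, 355]) cube([64, 842, 19]);
translate([1249, 500, 355]) cube([64, 842, 19]);
translate([1430, 500, 355]) cube([64, 842, 19]);
translate([1611, 500, 355]) cube([64, 842, 19]);
translate([1792, 500, 355]) cube([64, 842, 19]);
translate([1973, 500, 355]) cube([64, 842, 19]);
translate([2154, 500, 355]) cube([64, 842, 19]);


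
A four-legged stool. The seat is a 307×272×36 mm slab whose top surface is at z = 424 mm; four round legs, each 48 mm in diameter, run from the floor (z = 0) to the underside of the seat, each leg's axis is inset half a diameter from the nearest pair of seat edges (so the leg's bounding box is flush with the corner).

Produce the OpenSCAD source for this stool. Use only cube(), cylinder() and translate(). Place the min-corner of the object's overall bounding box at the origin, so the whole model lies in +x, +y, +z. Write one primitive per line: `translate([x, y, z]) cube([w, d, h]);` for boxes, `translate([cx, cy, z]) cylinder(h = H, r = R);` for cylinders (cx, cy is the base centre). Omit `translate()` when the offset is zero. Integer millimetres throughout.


// leg_h = 424 - 36 = 388
translate([0, 0, 388]) cube([307, 272, 36]);
translate([24, 24, 0]) cylinder(h = 388, r = 24);
translate([283, 24, 0]) cylinder(h = 388, r = 24);
translate([24, 248, 0]) cylinder(h = 388, r = 24);
translate([283, 248, 0]) cylinder(h = 388, r = 24);


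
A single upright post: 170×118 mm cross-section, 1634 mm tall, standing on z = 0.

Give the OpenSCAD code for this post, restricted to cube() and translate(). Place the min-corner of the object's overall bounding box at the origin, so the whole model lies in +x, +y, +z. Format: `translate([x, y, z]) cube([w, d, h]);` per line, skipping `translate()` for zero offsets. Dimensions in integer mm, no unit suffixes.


cube([170, 118, 1634]);


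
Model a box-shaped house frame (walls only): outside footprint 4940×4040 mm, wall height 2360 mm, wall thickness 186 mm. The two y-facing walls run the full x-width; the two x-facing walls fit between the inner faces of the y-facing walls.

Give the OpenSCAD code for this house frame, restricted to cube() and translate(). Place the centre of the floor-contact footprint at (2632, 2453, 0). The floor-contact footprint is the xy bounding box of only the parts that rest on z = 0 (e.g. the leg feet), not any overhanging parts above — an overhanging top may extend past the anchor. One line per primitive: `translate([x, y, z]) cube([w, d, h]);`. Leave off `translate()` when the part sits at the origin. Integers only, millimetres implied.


translate([162, 433, 0]) cube([4940, 186, 2360]);
translate([162, 4287, 0]) cube([4940, 186, 2360]);
translate([162, 619, 0]) cube([186, 3668, 2360]);
translate([4916, 619, 0]) cube([186, 3668, 2360]);


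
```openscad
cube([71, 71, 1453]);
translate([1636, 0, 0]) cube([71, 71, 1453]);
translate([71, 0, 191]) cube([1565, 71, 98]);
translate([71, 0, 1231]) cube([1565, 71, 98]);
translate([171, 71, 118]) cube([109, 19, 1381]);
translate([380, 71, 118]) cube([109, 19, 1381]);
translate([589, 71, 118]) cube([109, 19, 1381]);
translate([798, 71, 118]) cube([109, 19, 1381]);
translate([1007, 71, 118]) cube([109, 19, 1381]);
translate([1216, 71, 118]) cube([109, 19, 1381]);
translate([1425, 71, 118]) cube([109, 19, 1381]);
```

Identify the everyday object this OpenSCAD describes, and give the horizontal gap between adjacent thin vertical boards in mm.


A fence section. The picket gap is 100 mm.

Two posts, two rails, 7 pickets — a fence section. Span 1565 mm holds 7 pickets of 109 mm with 8 equal gaps: ⌊(1565 − 7·109) / 8⌋ = 100 mm.


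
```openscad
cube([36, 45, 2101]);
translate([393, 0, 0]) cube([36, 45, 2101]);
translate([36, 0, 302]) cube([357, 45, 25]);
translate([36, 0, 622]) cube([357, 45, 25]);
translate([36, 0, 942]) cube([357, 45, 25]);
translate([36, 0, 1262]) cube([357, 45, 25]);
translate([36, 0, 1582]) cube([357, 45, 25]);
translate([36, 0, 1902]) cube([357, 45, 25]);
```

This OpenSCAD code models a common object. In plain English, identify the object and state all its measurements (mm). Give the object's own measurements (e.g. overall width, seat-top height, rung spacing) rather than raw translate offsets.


A straight ladder. Two 36×45 mm vertical rails, 2101 mm tall, stand 429 mm apart (outside-to-outside) with their front faces coplanar on the −y side. 6 rungs, each 45 mm deep and 25 mm tall, span between the inner faces of the rails, front faces flush with the rails. The lowest rung's underside is at z = 302 mm and rungs are spaced 320 mm apart (underside to underside).


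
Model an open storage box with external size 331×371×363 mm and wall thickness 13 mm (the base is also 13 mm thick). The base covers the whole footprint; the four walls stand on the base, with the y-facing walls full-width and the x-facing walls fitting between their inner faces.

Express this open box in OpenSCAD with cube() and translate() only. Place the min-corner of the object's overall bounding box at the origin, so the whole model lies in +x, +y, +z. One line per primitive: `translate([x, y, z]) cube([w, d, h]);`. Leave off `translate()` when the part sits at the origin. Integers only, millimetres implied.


cube([331, 371, 13]);
translate([0, 0, 13]) cube([331, 13, 350]);
translate([0, 358, 13]) cube([331, 13, 350]);
translate([0, 13, 13]) cube([13, 345, 350]);
translate([318, 13, 13]) cube([13, 345, 350]);


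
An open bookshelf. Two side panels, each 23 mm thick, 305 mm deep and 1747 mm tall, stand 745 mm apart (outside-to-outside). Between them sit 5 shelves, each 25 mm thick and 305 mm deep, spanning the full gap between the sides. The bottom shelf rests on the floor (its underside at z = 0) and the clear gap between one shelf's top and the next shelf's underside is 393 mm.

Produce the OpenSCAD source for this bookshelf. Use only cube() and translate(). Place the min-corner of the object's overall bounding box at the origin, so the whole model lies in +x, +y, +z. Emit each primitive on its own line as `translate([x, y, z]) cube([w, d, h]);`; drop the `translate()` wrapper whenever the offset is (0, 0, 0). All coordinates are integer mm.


cube([23, 305, 1747]);
translate([722, 0, 0]) cube([23, 305, 1747]);
translate([23, 0, 0]) cube([699, 305, 25]);
translate([23, 0, 418]) cube([699, 305, 25]);
translate([23, 0, 836]) cube([699, 305, 25]);
translate([23, 0, 1254]) cube([699, 305, 25]);
translate([23, 0, 1672]) cube([699, 305, 25]);


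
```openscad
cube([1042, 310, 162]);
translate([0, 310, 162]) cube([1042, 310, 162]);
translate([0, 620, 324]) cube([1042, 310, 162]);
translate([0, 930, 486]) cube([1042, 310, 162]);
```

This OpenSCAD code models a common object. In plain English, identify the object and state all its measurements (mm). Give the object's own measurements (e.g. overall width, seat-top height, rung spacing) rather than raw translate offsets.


A straight staircase of 4 solid steps. Each step is 1042 mm wide (x), 310 mm deep (y, the going) and 162 mm tall (the rise). The first step rests on the floor; each subsequent step sits one going further in +y and one rise higher in +z, directly behind and above the previous step with no overlap.


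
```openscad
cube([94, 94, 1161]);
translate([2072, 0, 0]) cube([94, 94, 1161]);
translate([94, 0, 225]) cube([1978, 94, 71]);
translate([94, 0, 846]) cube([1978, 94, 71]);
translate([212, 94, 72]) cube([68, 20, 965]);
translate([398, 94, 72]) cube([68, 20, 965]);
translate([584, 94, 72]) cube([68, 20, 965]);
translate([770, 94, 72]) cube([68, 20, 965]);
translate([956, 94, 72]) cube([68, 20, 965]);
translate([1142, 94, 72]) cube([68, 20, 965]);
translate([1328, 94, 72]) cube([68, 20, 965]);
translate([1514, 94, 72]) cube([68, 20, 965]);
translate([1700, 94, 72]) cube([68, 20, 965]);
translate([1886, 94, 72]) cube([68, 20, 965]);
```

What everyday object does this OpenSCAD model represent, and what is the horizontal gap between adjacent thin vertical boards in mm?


A fence section. The picket gap is 118 mm.

Two posts, two rails, 10 pickets — a fence section. Span 1978 mm holds 10 pickets of 68 mm with 11 equal gaps: ⌊(1978 − 10·68) / 11⌋ = 118 mm.


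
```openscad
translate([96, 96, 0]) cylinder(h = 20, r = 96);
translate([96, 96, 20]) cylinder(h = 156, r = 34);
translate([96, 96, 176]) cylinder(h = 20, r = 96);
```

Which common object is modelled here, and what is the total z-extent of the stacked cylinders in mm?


A spool. The overall height is 196 mm.

Three coaxial cylinders, large–small–large — a spool. Two 20 mm flanges and a 156 mm core give 20 + 156 + 20 = 196 mm.


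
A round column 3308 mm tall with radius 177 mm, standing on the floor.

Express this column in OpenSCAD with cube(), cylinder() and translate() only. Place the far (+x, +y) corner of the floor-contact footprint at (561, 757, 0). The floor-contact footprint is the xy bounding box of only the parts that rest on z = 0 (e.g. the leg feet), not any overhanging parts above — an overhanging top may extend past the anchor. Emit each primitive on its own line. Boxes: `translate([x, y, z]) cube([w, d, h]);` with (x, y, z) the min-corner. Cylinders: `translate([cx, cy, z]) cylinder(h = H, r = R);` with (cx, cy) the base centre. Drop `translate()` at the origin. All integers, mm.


translate([384, 580, 0]) cylinder(h = 3308, r = 177);
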